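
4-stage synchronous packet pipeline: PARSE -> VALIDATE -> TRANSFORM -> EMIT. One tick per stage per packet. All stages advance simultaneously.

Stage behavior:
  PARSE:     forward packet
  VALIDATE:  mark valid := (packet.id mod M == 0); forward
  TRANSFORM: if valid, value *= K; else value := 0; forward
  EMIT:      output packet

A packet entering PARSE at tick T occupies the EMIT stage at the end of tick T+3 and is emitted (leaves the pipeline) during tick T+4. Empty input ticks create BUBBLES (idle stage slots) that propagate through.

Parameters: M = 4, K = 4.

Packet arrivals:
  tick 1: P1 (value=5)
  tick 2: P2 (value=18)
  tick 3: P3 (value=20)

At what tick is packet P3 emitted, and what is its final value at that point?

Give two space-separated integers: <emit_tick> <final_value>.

Tick 1: [PARSE:P1(v=5,ok=F), VALIDATE:-, TRANSFORM:-, EMIT:-] out:-; in:P1
Tick 2: [PARSE:P2(v=18,ok=F), VALIDATE:P1(v=5,ok=F), TRANSFORM:-, EMIT:-] out:-; in:P2
Tick 3: [PARSE:P3(v=20,ok=F), VALIDATE:P2(v=18,ok=F), TRANSFORM:P1(v=0,ok=F), EMIT:-] out:-; in:P3
Tick 4: [PARSE:-, VALIDATE:P3(v=20,ok=F), TRANSFORM:P2(v=0,ok=F), EMIT:P1(v=0,ok=F)] out:-; in:-
Tick 5: [PARSE:-, VALIDATE:-, TRANSFORM:P3(v=0,ok=F), EMIT:P2(v=0,ok=F)] out:P1(v=0); in:-
Tick 6: [PARSE:-, VALIDATE:-, TRANSFORM:-, EMIT:P3(v=0,ok=F)] out:P2(v=0); in:-
Tick 7: [PARSE:-, VALIDATE:-, TRANSFORM:-, EMIT:-] out:P3(v=0); in:-
P3: arrives tick 3, valid=False (id=3, id%4=3), emit tick 7, final value 0

Answer: 7 0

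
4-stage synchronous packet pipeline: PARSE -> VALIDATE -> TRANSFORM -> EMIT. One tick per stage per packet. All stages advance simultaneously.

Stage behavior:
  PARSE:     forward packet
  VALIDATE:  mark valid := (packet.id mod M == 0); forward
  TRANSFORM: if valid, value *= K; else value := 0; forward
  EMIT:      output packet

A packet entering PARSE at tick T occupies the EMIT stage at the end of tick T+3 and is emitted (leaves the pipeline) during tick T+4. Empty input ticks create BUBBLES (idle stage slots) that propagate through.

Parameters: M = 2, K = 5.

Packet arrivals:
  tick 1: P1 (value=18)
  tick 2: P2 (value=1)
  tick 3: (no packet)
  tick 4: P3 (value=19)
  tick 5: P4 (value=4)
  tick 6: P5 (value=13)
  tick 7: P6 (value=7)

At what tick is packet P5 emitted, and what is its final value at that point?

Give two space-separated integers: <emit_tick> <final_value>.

Answer: 10 0

Derivation:
Tick 1: [PARSE:P1(v=18,ok=F), VALIDATE:-, TRANSFORM:-, EMIT:-] out:-; in:P1
Tick 2: [PARSE:P2(v=1,ok=F), VALIDATE:P1(v=18,ok=F), TRANSFORM:-, EMIT:-] out:-; in:P2
Tick 3: [PARSE:-, VALIDATE:P2(v=1,ok=T), TRANSFORM:P1(v=0,ok=F), EMIT:-] out:-; in:-
Tick 4: [PARSE:P3(v=19,ok=F), VALIDATE:-, TRANSFORM:P2(v=5,ok=T), EMIT:P1(v=0,ok=F)] out:-; in:P3
Tick 5: [PARSE:P4(v=4,ok=F), VALIDATE:P3(v=19,ok=F), TRANSFORM:-, EMIT:P2(v=5,ok=T)] out:P1(v=0); in:P4
Tick 6: [PARSE:P5(v=13,ok=F), VALIDATE:P4(v=4,ok=T), TRANSFORM:P3(v=0,ok=F), EMIT:-] out:P2(v=5); in:P5
Tick 7: [PARSE:P6(v=7,ok=F), VALIDATE:P5(v=13,ok=F), TRANSFORM:P4(v=20,ok=T), EMIT:P3(v=0,ok=F)] out:-; in:P6
Tick 8: [PARSE:-, VALIDATE:P6(v=7,ok=T), TRANSFORM:P5(v=0,ok=F), EMIT:P4(v=20,ok=T)] out:P3(v=0); in:-
Tick 9: [PARSE:-, VALIDATE:-, TRANSFORM:P6(v=35,ok=T), EMIT:P5(v=0,ok=F)] out:P4(v=20); in:-
Tick 10: [PARSE:-, VALIDATE:-, TRANSFORM:-, EMIT:P6(v=35,ok=T)] out:P5(v=0); in:-
Tick 11: [PARSE:-, VALIDATE:-, TRANSFORM:-, EMIT:-] out:P6(v=35); in:-
P5: arrives tick 6, valid=False (id=5, id%2=1), emit tick 10, final value 0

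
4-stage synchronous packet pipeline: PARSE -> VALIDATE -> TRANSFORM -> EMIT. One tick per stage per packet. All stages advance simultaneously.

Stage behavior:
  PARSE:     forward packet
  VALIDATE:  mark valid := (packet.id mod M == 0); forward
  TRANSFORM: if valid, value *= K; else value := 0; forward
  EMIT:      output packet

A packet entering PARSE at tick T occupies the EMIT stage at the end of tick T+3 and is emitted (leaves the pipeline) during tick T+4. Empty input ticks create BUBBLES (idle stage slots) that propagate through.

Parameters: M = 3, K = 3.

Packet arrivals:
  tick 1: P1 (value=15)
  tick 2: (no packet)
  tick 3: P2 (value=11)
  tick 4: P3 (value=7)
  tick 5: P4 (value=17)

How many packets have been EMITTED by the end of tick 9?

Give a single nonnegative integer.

Tick 1: [PARSE:P1(v=15,ok=F), VALIDATE:-, TRANSFORM:-, EMIT:-] out:-; in:P1
Tick 2: [PARSE:-, VALIDATE:P1(v=15,ok=F), TRANSFORM:-, EMIT:-] out:-; in:-
Tick 3: [PARSE:P2(v=11,ok=F), VALIDATE:-, TRANSFORM:P1(v=0,ok=F), EMIT:-] out:-; in:P2
Tick 4: [PARSE:P3(v=7,ok=F), VALIDATE:P2(v=11,ok=F), TRANSFORM:-, EMIT:P1(v=0,ok=F)] out:-; in:P3
Tick 5: [PARSE:P4(v=17,ok=F), VALIDATE:P3(v=7,ok=T), TRANSFORM:P2(v=0,ok=F), EMIT:-] out:P1(v=0); in:P4
Tick 6: [PARSE:-, VALIDATE:P4(v=17,ok=F), TRANSFORM:P3(v=21,ok=T), EMIT:P2(v=0,ok=F)] out:-; in:-
Tick 7: [PARSE:-, VALIDATE:-, TRANSFORM:P4(v=0,ok=F), EMIT:P3(v=21,ok=T)] out:P2(v=0); in:-
Tick 8: [PARSE:-, VALIDATE:-, TRANSFORM:-, EMIT:P4(v=0,ok=F)] out:P3(v=21); in:-
Tick 9: [PARSE:-, VALIDATE:-, TRANSFORM:-, EMIT:-] out:P4(v=0); in:-
Emitted by tick 9: ['P1', 'P2', 'P3', 'P4']

Answer: 4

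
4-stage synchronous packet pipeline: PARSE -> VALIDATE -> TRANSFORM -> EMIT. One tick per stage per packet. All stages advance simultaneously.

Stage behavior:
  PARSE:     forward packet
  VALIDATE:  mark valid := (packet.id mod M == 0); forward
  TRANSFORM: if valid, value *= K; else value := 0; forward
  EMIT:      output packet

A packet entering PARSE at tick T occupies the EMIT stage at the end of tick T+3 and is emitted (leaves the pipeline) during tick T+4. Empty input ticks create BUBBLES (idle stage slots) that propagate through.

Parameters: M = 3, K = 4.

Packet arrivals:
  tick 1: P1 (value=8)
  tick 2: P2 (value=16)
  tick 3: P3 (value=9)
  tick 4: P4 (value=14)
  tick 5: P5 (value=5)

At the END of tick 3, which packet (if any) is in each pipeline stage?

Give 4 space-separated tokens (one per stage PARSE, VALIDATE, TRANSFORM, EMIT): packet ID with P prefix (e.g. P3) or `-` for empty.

Tick 1: [PARSE:P1(v=8,ok=F), VALIDATE:-, TRANSFORM:-, EMIT:-] out:-; in:P1
Tick 2: [PARSE:P2(v=16,ok=F), VALIDATE:P1(v=8,ok=F), TRANSFORM:-, EMIT:-] out:-; in:P2
Tick 3: [PARSE:P3(v=9,ok=F), VALIDATE:P2(v=16,ok=F), TRANSFORM:P1(v=0,ok=F), EMIT:-] out:-; in:P3
At end of tick 3: ['P3', 'P2', 'P1', '-']

Answer: P3 P2 P1 -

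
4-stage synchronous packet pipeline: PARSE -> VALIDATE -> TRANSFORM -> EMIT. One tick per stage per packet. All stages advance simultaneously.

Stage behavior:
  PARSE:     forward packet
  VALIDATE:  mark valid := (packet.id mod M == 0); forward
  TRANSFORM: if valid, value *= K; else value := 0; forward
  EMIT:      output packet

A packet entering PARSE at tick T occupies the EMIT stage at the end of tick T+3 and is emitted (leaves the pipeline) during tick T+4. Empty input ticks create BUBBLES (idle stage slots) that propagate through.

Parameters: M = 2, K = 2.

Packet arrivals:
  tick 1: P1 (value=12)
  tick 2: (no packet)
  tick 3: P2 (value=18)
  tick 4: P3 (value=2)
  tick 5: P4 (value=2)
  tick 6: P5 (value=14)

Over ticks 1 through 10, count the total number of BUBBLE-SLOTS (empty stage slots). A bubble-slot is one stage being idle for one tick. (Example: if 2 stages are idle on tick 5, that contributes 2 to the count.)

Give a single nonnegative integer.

Answer: 20

Derivation:
Tick 1: [PARSE:P1(v=12,ok=F), VALIDATE:-, TRANSFORM:-, EMIT:-] out:-; bubbles=3
Tick 2: [PARSE:-, VALIDATE:P1(v=12,ok=F), TRANSFORM:-, EMIT:-] out:-; bubbles=3
Tick 3: [PARSE:P2(v=18,ok=F), VALIDATE:-, TRANSFORM:P1(v=0,ok=F), EMIT:-] out:-; bubbles=2
Tick 4: [PARSE:P3(v=2,ok=F), VALIDATE:P2(v=18,ok=T), TRANSFORM:-, EMIT:P1(v=0,ok=F)] out:-; bubbles=1
Tick 5: [PARSE:P4(v=2,ok=F), VALIDATE:P3(v=2,ok=F), TRANSFORM:P2(v=36,ok=T), EMIT:-] out:P1(v=0); bubbles=1
Tick 6: [PARSE:P5(v=14,ok=F), VALIDATE:P4(v=2,ok=T), TRANSFORM:P3(v=0,ok=F), EMIT:P2(v=36,ok=T)] out:-; bubbles=0
Tick 7: [PARSE:-, VALIDATE:P5(v=14,ok=F), TRANSFORM:P4(v=4,ok=T), EMIT:P3(v=0,ok=F)] out:P2(v=36); bubbles=1
Tick 8: [PARSE:-, VALIDATE:-, TRANSFORM:P5(v=0,ok=F), EMIT:P4(v=4,ok=T)] out:P3(v=0); bubbles=2
Tick 9: [PARSE:-, VALIDATE:-, TRANSFORM:-, EMIT:P5(v=0,ok=F)] out:P4(v=4); bubbles=3
Tick 10: [PARSE:-, VALIDATE:-, TRANSFORM:-, EMIT:-] out:P5(v=0); bubbles=4
Total bubble-slots: 20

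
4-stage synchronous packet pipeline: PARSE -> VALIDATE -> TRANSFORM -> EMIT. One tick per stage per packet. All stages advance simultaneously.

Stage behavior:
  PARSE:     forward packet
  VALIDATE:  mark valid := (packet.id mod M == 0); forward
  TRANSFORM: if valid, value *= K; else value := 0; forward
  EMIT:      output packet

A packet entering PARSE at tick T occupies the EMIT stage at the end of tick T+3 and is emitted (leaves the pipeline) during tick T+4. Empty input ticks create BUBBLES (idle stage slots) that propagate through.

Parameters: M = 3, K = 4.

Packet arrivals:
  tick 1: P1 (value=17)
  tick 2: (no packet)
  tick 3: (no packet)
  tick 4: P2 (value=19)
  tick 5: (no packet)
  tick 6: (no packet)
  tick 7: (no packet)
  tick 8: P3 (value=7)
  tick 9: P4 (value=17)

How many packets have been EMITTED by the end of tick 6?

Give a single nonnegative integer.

Tick 1: [PARSE:P1(v=17,ok=F), VALIDATE:-, TRANSFORM:-, EMIT:-] out:-; in:P1
Tick 2: [PARSE:-, VALIDATE:P1(v=17,ok=F), TRANSFORM:-, EMIT:-] out:-; in:-
Tick 3: [PARSE:-, VALIDATE:-, TRANSFORM:P1(v=0,ok=F), EMIT:-] out:-; in:-
Tick 4: [PARSE:P2(v=19,ok=F), VALIDATE:-, TRANSFORM:-, EMIT:P1(v=0,ok=F)] out:-; in:P2
Tick 5: [PARSE:-, VALIDATE:P2(v=19,ok=F), TRANSFORM:-, EMIT:-] out:P1(v=0); in:-
Tick 6: [PARSE:-, VALIDATE:-, TRANSFORM:P2(v=0,ok=F), EMIT:-] out:-; in:-
Emitted by tick 6: ['P1']

Answer: 1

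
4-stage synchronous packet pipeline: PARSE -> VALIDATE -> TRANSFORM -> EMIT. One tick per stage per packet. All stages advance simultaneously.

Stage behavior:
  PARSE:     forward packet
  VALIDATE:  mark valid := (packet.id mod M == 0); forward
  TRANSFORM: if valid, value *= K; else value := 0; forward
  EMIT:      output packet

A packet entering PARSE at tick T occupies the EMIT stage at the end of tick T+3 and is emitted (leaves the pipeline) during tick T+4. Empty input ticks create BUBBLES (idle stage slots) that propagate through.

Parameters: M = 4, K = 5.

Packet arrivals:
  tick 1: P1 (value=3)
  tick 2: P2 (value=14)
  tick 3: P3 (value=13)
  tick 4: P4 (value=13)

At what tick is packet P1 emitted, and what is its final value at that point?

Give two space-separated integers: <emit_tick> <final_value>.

Answer: 5 0

Derivation:
Tick 1: [PARSE:P1(v=3,ok=F), VALIDATE:-, TRANSFORM:-, EMIT:-] out:-; in:P1
Tick 2: [PARSE:P2(v=14,ok=F), VALIDATE:P1(v=3,ok=F), TRANSFORM:-, EMIT:-] out:-; in:P2
Tick 3: [PARSE:P3(v=13,ok=F), VALIDATE:P2(v=14,ok=F), TRANSFORM:P1(v=0,ok=F), EMIT:-] out:-; in:P3
Tick 4: [PARSE:P4(v=13,ok=F), VALIDATE:P3(v=13,ok=F), TRANSFORM:P2(v=0,ok=F), EMIT:P1(v=0,ok=F)] out:-; in:P4
Tick 5: [PARSE:-, VALIDATE:P4(v=13,ok=T), TRANSFORM:P3(v=0,ok=F), EMIT:P2(v=0,ok=F)] out:P1(v=0); in:-
Tick 6: [PARSE:-, VALIDATE:-, TRANSFORM:P4(v=65,ok=T), EMIT:P3(v=0,ok=F)] out:P2(v=0); in:-
Tick 7: [PARSE:-, VALIDATE:-, TRANSFORM:-, EMIT:P4(v=65,ok=T)] out:P3(v=0); in:-
Tick 8: [PARSE:-, VALIDATE:-, TRANSFORM:-, EMIT:-] out:P4(v=65); in:-
P1: arrives tick 1, valid=False (id=1, id%4=1), emit tick 5, final value 0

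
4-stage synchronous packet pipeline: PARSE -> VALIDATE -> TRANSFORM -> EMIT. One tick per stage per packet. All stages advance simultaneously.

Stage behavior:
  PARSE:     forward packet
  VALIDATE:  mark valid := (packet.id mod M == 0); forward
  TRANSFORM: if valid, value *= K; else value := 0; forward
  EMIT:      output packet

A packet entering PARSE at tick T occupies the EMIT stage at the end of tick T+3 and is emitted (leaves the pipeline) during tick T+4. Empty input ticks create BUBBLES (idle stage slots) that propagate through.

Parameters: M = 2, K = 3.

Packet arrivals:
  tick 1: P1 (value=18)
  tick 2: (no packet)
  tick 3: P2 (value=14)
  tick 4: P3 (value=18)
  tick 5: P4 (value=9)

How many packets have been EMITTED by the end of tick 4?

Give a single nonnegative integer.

Answer: 0

Derivation:
Tick 1: [PARSE:P1(v=18,ok=F), VALIDATE:-, TRANSFORM:-, EMIT:-] out:-; in:P1
Tick 2: [PARSE:-, VALIDATE:P1(v=18,ok=F), TRANSFORM:-, EMIT:-] out:-; in:-
Tick 3: [PARSE:P2(v=14,ok=F), VALIDATE:-, TRANSFORM:P1(v=0,ok=F), EMIT:-] out:-; in:P2
Tick 4: [PARSE:P3(v=18,ok=F), VALIDATE:P2(v=14,ok=T), TRANSFORM:-, EMIT:P1(v=0,ok=F)] out:-; in:P3
Emitted by tick 4: []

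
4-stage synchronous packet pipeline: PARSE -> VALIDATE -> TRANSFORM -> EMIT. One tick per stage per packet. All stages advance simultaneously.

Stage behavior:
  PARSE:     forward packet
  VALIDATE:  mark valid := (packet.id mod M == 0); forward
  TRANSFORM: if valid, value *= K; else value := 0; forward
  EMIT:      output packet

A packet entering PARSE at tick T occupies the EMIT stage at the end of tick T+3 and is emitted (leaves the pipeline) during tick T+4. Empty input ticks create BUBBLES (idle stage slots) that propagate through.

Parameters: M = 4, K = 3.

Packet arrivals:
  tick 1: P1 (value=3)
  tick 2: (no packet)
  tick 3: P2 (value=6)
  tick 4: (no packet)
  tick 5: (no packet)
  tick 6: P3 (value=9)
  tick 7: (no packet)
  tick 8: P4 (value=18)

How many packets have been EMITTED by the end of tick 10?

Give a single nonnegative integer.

Tick 1: [PARSE:P1(v=3,ok=F), VALIDATE:-, TRANSFORM:-, EMIT:-] out:-; in:P1
Tick 2: [PARSE:-, VALIDATE:P1(v=3,ok=F), TRANSFORM:-, EMIT:-] out:-; in:-
Tick 3: [PARSE:P2(v=6,ok=F), VALIDATE:-, TRANSFORM:P1(v=0,ok=F), EMIT:-] out:-; in:P2
Tick 4: [PARSE:-, VALIDATE:P2(v=6,ok=F), TRANSFORM:-, EMIT:P1(v=0,ok=F)] out:-; in:-
Tick 5: [PARSE:-, VALIDATE:-, TRANSFORM:P2(v=0,ok=F), EMIT:-] out:P1(v=0); in:-
Tick 6: [PARSE:P3(v=9,ok=F), VALIDATE:-, TRANSFORM:-, EMIT:P2(v=0,ok=F)] out:-; in:P3
Tick 7: [PARSE:-, VALIDATE:P3(v=9,ok=F), TRANSFORM:-, EMIT:-] out:P2(v=0); in:-
Tick 8: [PARSE:P4(v=18,ok=F), VALIDATE:-, TRANSFORM:P3(v=0,ok=F), EMIT:-] out:-; in:P4
Tick 9: [PARSE:-, VALIDATE:P4(v=18,ok=T), TRANSFORM:-, EMIT:P3(v=0,ok=F)] out:-; in:-
Tick 10: [PARSE:-, VALIDATE:-, TRANSFORM:P4(v=54,ok=T), EMIT:-] out:P3(v=0); in:-
Emitted by tick 10: ['P1', 'P2', 'P3']

Answer: 3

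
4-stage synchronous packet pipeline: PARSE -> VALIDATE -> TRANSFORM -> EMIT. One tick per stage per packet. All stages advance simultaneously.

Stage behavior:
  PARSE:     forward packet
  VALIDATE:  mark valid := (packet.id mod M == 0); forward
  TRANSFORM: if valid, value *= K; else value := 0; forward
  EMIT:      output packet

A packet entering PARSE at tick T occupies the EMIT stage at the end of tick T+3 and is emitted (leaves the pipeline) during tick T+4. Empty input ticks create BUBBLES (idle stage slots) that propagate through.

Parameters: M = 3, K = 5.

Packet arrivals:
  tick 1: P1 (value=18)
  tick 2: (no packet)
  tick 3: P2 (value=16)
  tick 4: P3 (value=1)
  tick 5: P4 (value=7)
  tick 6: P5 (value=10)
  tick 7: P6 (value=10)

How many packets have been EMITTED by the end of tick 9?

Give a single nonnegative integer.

Answer: 4

Derivation:
Tick 1: [PARSE:P1(v=18,ok=F), VALIDATE:-, TRANSFORM:-, EMIT:-] out:-; in:P1
Tick 2: [PARSE:-, VALIDATE:P1(v=18,ok=F), TRANSFORM:-, EMIT:-] out:-; in:-
Tick 3: [PARSE:P2(v=16,ok=F), VALIDATE:-, TRANSFORM:P1(v=0,ok=F), EMIT:-] out:-; in:P2
Tick 4: [PARSE:P3(v=1,ok=F), VALIDATE:P2(v=16,ok=F), TRANSFORM:-, EMIT:P1(v=0,ok=F)] out:-; in:P3
Tick 5: [PARSE:P4(v=7,ok=F), VALIDATE:P3(v=1,ok=T), TRANSFORM:P2(v=0,ok=F), EMIT:-] out:P1(v=0); in:P4
Tick 6: [PARSE:P5(v=10,ok=F), VALIDATE:P4(v=7,ok=F), TRANSFORM:P3(v=5,ok=T), EMIT:P2(v=0,ok=F)] out:-; in:P5
Tick 7: [PARSE:P6(v=10,ok=F), VALIDATE:P5(v=10,ok=F), TRANSFORM:P4(v=0,ok=F), EMIT:P3(v=5,ok=T)] out:P2(v=0); in:P6
Tick 8: [PARSE:-, VALIDATE:P6(v=10,ok=T), TRANSFORM:P5(v=0,ok=F), EMIT:P4(v=0,ok=F)] out:P3(v=5); in:-
Tick 9: [PARSE:-, VALIDATE:-, TRANSFORM:P6(v=50,ok=T), EMIT:P5(v=0,ok=F)] out:P4(v=0); in:-
Emitted by tick 9: ['P1', 'P2', 'P3', 'P4']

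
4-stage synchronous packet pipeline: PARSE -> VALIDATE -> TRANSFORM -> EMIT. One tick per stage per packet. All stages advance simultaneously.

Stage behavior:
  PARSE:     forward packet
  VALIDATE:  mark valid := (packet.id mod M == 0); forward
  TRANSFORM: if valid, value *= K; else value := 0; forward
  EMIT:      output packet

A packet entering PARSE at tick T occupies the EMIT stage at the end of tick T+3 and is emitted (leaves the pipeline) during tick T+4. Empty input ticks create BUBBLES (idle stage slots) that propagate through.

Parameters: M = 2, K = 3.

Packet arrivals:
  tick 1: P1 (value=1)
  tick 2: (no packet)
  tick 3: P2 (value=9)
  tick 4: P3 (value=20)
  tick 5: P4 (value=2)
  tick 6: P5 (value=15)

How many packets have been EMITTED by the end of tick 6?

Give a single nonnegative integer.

Answer: 1

Derivation:
Tick 1: [PARSE:P1(v=1,ok=F), VALIDATE:-, TRANSFORM:-, EMIT:-] out:-; in:P1
Tick 2: [PARSE:-, VALIDATE:P1(v=1,ok=F), TRANSFORM:-, EMIT:-] out:-; in:-
Tick 3: [PARSE:P2(v=9,ok=F), VALIDATE:-, TRANSFORM:P1(v=0,ok=F), EMIT:-] out:-; in:P2
Tick 4: [PARSE:P3(v=20,ok=F), VALIDATE:P2(v=9,ok=T), TRANSFORM:-, EMIT:P1(v=0,ok=F)] out:-; in:P3
Tick 5: [PARSE:P4(v=2,ok=F), VALIDATE:P3(v=20,ok=F), TRANSFORM:P2(v=27,ok=T), EMIT:-] out:P1(v=0); in:P4
Tick 6: [PARSE:P5(v=15,ok=F), VALIDATE:P4(v=2,ok=T), TRANSFORM:P3(v=0,ok=F), EMIT:P2(v=27,ok=T)] out:-; in:P5
Emitted by tick 6: ['P1']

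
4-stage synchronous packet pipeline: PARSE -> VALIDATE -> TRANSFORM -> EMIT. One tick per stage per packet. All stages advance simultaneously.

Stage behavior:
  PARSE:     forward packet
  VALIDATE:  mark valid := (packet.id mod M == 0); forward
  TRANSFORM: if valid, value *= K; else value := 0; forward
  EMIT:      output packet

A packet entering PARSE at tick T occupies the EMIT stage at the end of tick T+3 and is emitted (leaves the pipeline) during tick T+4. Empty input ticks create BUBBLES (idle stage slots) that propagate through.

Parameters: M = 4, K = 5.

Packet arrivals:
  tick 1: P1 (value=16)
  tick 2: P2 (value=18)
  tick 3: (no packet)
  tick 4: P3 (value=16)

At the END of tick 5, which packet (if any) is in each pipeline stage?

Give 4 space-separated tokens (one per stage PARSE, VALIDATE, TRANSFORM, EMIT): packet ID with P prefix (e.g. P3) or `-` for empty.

Tick 1: [PARSE:P1(v=16,ok=F), VALIDATE:-, TRANSFORM:-, EMIT:-] out:-; in:P1
Tick 2: [PARSE:P2(v=18,ok=F), VALIDATE:P1(v=16,ok=F), TRANSFORM:-, EMIT:-] out:-; in:P2
Tick 3: [PARSE:-, VALIDATE:P2(v=18,ok=F), TRANSFORM:P1(v=0,ok=F), EMIT:-] out:-; in:-
Tick 4: [PARSE:P3(v=16,ok=F), VALIDATE:-, TRANSFORM:P2(v=0,ok=F), EMIT:P1(v=0,ok=F)] out:-; in:P3
Tick 5: [PARSE:-, VALIDATE:P3(v=16,ok=F), TRANSFORM:-, EMIT:P2(v=0,ok=F)] out:P1(v=0); in:-
At end of tick 5: ['-', 'P3', '-', 'P2']

Answer: - P3 - P2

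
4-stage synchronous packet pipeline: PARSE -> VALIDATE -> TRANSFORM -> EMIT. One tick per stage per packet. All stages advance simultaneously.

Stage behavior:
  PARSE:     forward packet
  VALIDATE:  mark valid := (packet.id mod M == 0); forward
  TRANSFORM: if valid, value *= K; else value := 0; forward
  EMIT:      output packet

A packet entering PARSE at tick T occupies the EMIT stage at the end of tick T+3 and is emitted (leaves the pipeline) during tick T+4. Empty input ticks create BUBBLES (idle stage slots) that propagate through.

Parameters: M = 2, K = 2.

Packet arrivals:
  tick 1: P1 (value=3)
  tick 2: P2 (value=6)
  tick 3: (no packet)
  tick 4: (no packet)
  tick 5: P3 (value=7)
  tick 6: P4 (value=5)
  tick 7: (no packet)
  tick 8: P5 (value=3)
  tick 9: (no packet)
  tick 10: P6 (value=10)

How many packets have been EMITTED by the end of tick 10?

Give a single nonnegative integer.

Tick 1: [PARSE:P1(v=3,ok=F), VALIDATE:-, TRANSFORM:-, EMIT:-] out:-; in:P1
Tick 2: [PARSE:P2(v=6,ok=F), VALIDATE:P1(v=3,ok=F), TRANSFORM:-, EMIT:-] out:-; in:P2
Tick 3: [PARSE:-, VALIDATE:P2(v=6,ok=T), TRANSFORM:P1(v=0,ok=F), EMIT:-] out:-; in:-
Tick 4: [PARSE:-, VALIDATE:-, TRANSFORM:P2(v=12,ok=T), EMIT:P1(v=0,ok=F)] out:-; in:-
Tick 5: [PARSE:P3(v=7,ok=F), VALIDATE:-, TRANSFORM:-, EMIT:P2(v=12,ok=T)] out:P1(v=0); in:P3
Tick 6: [PARSE:P4(v=5,ok=F), VALIDATE:P3(v=7,ok=F), TRANSFORM:-, EMIT:-] out:P2(v=12); in:P4
Tick 7: [PARSE:-, VALIDATE:P4(v=5,ok=T), TRANSFORM:P3(v=0,ok=F), EMIT:-] out:-; in:-
Tick 8: [PARSE:P5(v=3,ok=F), VALIDATE:-, TRANSFORM:P4(v=10,ok=T), EMIT:P3(v=0,ok=F)] out:-; in:P5
Tick 9: [PARSE:-, VALIDATE:P5(v=3,ok=F), TRANSFORM:-, EMIT:P4(v=10,ok=T)] out:P3(v=0); in:-
Tick 10: [PARSE:P6(v=10,ok=F), VALIDATE:-, TRANSFORM:P5(v=0,ok=F), EMIT:-] out:P4(v=10); in:P6
Emitted by tick 10: ['P1', 'P2', 'P3', 'P4']

Answer: 4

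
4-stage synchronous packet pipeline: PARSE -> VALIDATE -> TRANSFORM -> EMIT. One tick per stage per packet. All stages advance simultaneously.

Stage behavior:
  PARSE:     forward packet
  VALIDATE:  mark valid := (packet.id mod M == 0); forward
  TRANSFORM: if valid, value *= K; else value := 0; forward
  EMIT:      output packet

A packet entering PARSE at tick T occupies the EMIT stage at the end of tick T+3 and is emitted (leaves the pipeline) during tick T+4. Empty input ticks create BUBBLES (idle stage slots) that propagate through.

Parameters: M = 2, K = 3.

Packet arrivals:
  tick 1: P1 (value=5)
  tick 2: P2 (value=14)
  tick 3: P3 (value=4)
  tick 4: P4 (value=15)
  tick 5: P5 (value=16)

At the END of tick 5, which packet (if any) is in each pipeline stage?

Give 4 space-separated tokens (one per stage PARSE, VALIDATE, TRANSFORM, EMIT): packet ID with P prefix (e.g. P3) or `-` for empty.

Answer: P5 P4 P3 P2

Derivation:
Tick 1: [PARSE:P1(v=5,ok=F), VALIDATE:-, TRANSFORM:-, EMIT:-] out:-; in:P1
Tick 2: [PARSE:P2(v=14,ok=F), VALIDATE:P1(v=5,ok=F), TRANSFORM:-, EMIT:-] out:-; in:P2
Tick 3: [PARSE:P3(v=4,ok=F), VALIDATE:P2(v=14,ok=T), TRANSFORM:P1(v=0,ok=F), EMIT:-] out:-; in:P3
Tick 4: [PARSE:P4(v=15,ok=F), VALIDATE:P3(v=4,ok=F), TRANSFORM:P2(v=42,ok=T), EMIT:P1(v=0,ok=F)] out:-; in:P4
Tick 5: [PARSE:P5(v=16,ok=F), VALIDATE:P4(v=15,ok=T), TRANSFORM:P3(v=0,ok=F), EMIT:P2(v=42,ok=T)] out:P1(v=0); in:P5
At end of tick 5: ['P5', 'P4', 'P3', 'P2']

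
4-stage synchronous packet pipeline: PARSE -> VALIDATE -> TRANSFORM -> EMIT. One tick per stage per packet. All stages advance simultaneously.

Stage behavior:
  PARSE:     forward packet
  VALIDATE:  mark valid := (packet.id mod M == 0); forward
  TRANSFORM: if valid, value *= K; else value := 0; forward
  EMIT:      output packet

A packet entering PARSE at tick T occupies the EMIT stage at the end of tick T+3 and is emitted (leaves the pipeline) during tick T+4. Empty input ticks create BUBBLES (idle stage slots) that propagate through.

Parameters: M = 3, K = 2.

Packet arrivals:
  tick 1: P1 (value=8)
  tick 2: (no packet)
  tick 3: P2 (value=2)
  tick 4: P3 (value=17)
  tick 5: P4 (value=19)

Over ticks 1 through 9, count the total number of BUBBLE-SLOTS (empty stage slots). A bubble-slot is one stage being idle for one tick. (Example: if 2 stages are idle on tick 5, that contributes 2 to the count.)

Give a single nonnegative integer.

Tick 1: [PARSE:P1(v=8,ok=F), VALIDATE:-, TRANSFORM:-, EMIT:-] out:-; bubbles=3
Tick 2: [PARSE:-, VALIDATE:P1(v=8,ok=F), TRANSFORM:-, EMIT:-] out:-; bubbles=3
Tick 3: [PARSE:P2(v=2,ok=F), VALIDATE:-, TRANSFORM:P1(v=0,ok=F), EMIT:-] out:-; bubbles=2
Tick 4: [PARSE:P3(v=17,ok=F), VALIDATE:P2(v=2,ok=F), TRANSFORM:-, EMIT:P1(v=0,ok=F)] out:-; bubbles=1
Tick 5: [PARSE:P4(v=19,ok=F), VALIDATE:P3(v=17,ok=T), TRANSFORM:P2(v=0,ok=F), EMIT:-] out:P1(v=0); bubbles=1
Tick 6: [PARSE:-, VALIDATE:P4(v=19,ok=F), TRANSFORM:P3(v=34,ok=T), EMIT:P2(v=0,ok=F)] out:-; bubbles=1
Tick 7: [PARSE:-, VALIDATE:-, TRANSFORM:P4(v=0,ok=F), EMIT:P3(v=34,ok=T)] out:P2(v=0); bubbles=2
Tick 8: [PARSE:-, VALIDATE:-, TRANSFORM:-, EMIT:P4(v=0,ok=F)] out:P3(v=34); bubbles=3
Tick 9: [PARSE:-, VALIDATE:-, TRANSFORM:-, EMIT:-] out:P4(v=0); bubbles=4
Total bubble-slots: 20

Answer: 20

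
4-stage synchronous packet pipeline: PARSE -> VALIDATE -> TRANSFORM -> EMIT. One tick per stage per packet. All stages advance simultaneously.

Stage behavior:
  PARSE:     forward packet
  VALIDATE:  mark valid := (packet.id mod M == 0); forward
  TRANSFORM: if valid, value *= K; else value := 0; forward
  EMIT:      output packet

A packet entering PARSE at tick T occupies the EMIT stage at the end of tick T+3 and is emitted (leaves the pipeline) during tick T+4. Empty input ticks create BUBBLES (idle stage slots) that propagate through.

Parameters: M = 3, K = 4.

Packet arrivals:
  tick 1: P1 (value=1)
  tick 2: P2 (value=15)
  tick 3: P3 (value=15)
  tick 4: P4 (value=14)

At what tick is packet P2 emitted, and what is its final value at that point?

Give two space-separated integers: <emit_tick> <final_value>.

Tick 1: [PARSE:P1(v=1,ok=F), VALIDATE:-, TRANSFORM:-, EMIT:-] out:-; in:P1
Tick 2: [PARSE:P2(v=15,ok=F), VALIDATE:P1(v=1,ok=F), TRANSFORM:-, EMIT:-] out:-; in:P2
Tick 3: [PARSE:P3(v=15,ok=F), VALIDATE:P2(v=15,ok=F), TRANSFORM:P1(v=0,ok=F), EMIT:-] out:-; in:P3
Tick 4: [PARSE:P4(v=14,ok=F), VALIDATE:P3(v=15,ok=T), TRANSFORM:P2(v=0,ok=F), EMIT:P1(v=0,ok=F)] out:-; in:P4
Tick 5: [PARSE:-, VALIDATE:P4(v=14,ok=F), TRANSFORM:P3(v=60,ok=T), EMIT:P2(v=0,ok=F)] out:P1(v=0); in:-
Tick 6: [PARSE:-, VALIDATE:-, TRANSFORM:P4(v=0,ok=F), EMIT:P3(v=60,ok=T)] out:P2(v=0); in:-
Tick 7: [PARSE:-, VALIDATE:-, TRANSFORM:-, EMIT:P4(v=0,ok=F)] out:P3(v=60); in:-
Tick 8: [PARSE:-, VALIDATE:-, TRANSFORM:-, EMIT:-] out:P4(v=0); in:-
P2: arrives tick 2, valid=False (id=2, id%3=2), emit tick 6, final value 0

Answer: 6 0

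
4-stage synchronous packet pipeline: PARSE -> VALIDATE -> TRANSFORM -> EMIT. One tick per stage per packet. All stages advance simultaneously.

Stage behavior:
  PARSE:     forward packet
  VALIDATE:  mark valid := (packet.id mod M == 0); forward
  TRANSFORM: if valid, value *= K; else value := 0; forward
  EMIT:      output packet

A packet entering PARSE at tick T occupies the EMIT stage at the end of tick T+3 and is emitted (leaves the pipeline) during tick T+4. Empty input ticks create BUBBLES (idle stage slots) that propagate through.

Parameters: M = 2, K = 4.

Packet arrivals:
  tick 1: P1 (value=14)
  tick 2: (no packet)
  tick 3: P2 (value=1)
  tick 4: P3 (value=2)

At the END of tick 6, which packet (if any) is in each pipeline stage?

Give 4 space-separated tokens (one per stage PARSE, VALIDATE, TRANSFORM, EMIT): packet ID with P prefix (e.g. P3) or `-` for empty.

Tick 1: [PARSE:P1(v=14,ok=F), VALIDATE:-, TRANSFORM:-, EMIT:-] out:-; in:P1
Tick 2: [PARSE:-, VALIDATE:P1(v=14,ok=F), TRANSFORM:-, EMIT:-] out:-; in:-
Tick 3: [PARSE:P2(v=1,ok=F), VALIDATE:-, TRANSFORM:P1(v=0,ok=F), EMIT:-] out:-; in:P2
Tick 4: [PARSE:P3(v=2,ok=F), VALIDATE:P2(v=1,ok=T), TRANSFORM:-, EMIT:P1(v=0,ok=F)] out:-; in:P3
Tick 5: [PARSE:-, VALIDATE:P3(v=2,ok=F), TRANSFORM:P2(v=4,ok=T), EMIT:-] out:P1(v=0); in:-
Tick 6: [PARSE:-, VALIDATE:-, TRANSFORM:P3(v=0,ok=F), EMIT:P2(v=4,ok=T)] out:-; in:-
At end of tick 6: ['-', '-', 'P3', 'P2']

Answer: - - P3 P2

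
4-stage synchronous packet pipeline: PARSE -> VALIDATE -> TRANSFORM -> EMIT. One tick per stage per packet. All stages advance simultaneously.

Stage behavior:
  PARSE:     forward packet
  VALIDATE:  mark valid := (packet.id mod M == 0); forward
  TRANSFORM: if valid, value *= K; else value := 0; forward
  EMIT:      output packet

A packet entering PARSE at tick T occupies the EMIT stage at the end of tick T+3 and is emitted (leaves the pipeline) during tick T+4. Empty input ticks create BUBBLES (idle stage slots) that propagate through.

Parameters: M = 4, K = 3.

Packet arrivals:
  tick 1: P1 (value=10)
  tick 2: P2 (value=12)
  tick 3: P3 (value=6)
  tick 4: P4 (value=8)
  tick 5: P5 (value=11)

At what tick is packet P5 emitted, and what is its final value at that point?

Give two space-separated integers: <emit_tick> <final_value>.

Answer: 9 0

Derivation:
Tick 1: [PARSE:P1(v=10,ok=F), VALIDATE:-, TRANSFORM:-, EMIT:-] out:-; in:P1
Tick 2: [PARSE:P2(v=12,ok=F), VALIDATE:P1(v=10,ok=F), TRANSFORM:-, EMIT:-] out:-; in:P2
Tick 3: [PARSE:P3(v=6,ok=F), VALIDATE:P2(v=12,ok=F), TRANSFORM:P1(v=0,ok=F), EMIT:-] out:-; in:P3
Tick 4: [PARSE:P4(v=8,ok=F), VALIDATE:P3(v=6,ok=F), TRANSFORM:P2(v=0,ok=F), EMIT:P1(v=0,ok=F)] out:-; in:P4
Tick 5: [PARSE:P5(v=11,ok=F), VALIDATE:P4(v=8,ok=T), TRANSFORM:P3(v=0,ok=F), EMIT:P2(v=0,ok=F)] out:P1(v=0); in:P5
Tick 6: [PARSE:-, VALIDATE:P5(v=11,ok=F), TRANSFORM:P4(v=24,ok=T), EMIT:P3(v=0,ok=F)] out:P2(v=0); in:-
Tick 7: [PARSE:-, VALIDATE:-, TRANSFORM:P5(v=0,ok=F), EMIT:P4(v=24,ok=T)] out:P3(v=0); in:-
Tick 8: [PARSE:-, VALIDATE:-, TRANSFORM:-, EMIT:P5(v=0,ok=F)] out:P4(v=24); in:-
Tick 9: [PARSE:-, VALIDATE:-, TRANSFORM:-, EMIT:-] out:P5(v=0); in:-
P5: arrives tick 5, valid=False (id=5, id%4=1), emit tick 9, final value 0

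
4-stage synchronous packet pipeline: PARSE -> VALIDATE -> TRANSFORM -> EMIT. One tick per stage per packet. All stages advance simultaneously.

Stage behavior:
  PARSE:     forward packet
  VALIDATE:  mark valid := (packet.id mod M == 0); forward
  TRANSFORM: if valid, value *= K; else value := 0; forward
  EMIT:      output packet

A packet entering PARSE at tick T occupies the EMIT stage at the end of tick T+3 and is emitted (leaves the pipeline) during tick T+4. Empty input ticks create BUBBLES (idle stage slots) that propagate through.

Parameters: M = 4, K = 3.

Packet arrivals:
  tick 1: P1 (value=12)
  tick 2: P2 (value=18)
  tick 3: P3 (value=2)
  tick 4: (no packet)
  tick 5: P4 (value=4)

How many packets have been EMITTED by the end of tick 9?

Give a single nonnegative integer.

Answer: 4

Derivation:
Tick 1: [PARSE:P1(v=12,ok=F), VALIDATE:-, TRANSFORM:-, EMIT:-] out:-; in:P1
Tick 2: [PARSE:P2(v=18,ok=F), VALIDATE:P1(v=12,ok=F), TRANSFORM:-, EMIT:-] out:-; in:P2
Tick 3: [PARSE:P3(v=2,ok=F), VALIDATE:P2(v=18,ok=F), TRANSFORM:P1(v=0,ok=F), EMIT:-] out:-; in:P3
Tick 4: [PARSE:-, VALIDATE:P3(v=2,ok=F), TRANSFORM:P2(v=0,ok=F), EMIT:P1(v=0,ok=F)] out:-; in:-
Tick 5: [PARSE:P4(v=4,ok=F), VALIDATE:-, TRANSFORM:P3(v=0,ok=F), EMIT:P2(v=0,ok=F)] out:P1(v=0); in:P4
Tick 6: [PARSE:-, VALIDATE:P4(v=4,ok=T), TRANSFORM:-, EMIT:P3(v=0,ok=F)] out:P2(v=0); in:-
Tick 7: [PARSE:-, VALIDATE:-, TRANSFORM:P4(v=12,ok=T), EMIT:-] out:P3(v=0); in:-
Tick 8: [PARSE:-, VALIDATE:-, TRANSFORM:-, EMIT:P4(v=12,ok=T)] out:-; in:-
Tick 9: [PARSE:-, VALIDATE:-, TRANSFORM:-, EMIT:-] out:P4(v=12); in:-
Emitted by tick 9: ['P1', 'P2', 'P3', 'P4']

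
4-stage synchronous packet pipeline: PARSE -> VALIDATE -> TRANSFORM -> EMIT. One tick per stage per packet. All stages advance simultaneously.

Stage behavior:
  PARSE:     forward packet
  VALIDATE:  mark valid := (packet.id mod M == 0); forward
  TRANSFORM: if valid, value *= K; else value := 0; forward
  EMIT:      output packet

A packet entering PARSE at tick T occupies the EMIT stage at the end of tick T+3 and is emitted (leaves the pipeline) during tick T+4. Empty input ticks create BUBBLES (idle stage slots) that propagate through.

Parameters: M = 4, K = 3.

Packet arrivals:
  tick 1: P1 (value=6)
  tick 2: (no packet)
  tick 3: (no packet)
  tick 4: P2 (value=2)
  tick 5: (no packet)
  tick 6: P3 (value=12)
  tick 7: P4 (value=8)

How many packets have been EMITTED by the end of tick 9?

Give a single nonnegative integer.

Answer: 2

Derivation:
Tick 1: [PARSE:P1(v=6,ok=F), VALIDATE:-, TRANSFORM:-, EMIT:-] out:-; in:P1
Tick 2: [PARSE:-, VALIDATE:P1(v=6,ok=F), TRANSFORM:-, EMIT:-] out:-; in:-
Tick 3: [PARSE:-, VALIDATE:-, TRANSFORM:P1(v=0,ok=F), EMIT:-] out:-; in:-
Tick 4: [PARSE:P2(v=2,ok=F), VALIDATE:-, TRANSFORM:-, EMIT:P1(v=0,ok=F)] out:-; in:P2
Tick 5: [PARSE:-, VALIDATE:P2(v=2,ok=F), TRANSFORM:-, EMIT:-] out:P1(v=0); in:-
Tick 6: [PARSE:P3(v=12,ok=F), VALIDATE:-, TRANSFORM:P2(v=0,ok=F), EMIT:-] out:-; in:P3
Tick 7: [PARSE:P4(v=8,ok=F), VALIDATE:P3(v=12,ok=F), TRANSFORM:-, EMIT:P2(v=0,ok=F)] out:-; in:P4
Tick 8: [PARSE:-, VALIDATE:P4(v=8,ok=T), TRANSFORM:P3(v=0,ok=F), EMIT:-] out:P2(v=0); in:-
Tick 9: [PARSE:-, VALIDATE:-, TRANSFORM:P4(v=24,ok=T), EMIT:P3(v=0,ok=F)] out:-; in:-
Emitted by tick 9: ['P1', 'P2']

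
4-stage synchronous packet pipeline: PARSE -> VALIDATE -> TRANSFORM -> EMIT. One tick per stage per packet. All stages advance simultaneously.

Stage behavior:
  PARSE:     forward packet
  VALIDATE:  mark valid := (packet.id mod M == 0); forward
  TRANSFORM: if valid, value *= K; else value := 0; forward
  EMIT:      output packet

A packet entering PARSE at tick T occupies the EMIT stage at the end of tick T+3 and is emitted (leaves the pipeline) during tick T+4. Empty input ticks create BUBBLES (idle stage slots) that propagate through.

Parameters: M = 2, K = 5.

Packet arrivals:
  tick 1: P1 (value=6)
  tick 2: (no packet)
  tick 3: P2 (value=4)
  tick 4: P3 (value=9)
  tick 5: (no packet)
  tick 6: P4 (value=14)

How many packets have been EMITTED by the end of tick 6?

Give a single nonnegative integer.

Answer: 1

Derivation:
Tick 1: [PARSE:P1(v=6,ok=F), VALIDATE:-, TRANSFORM:-, EMIT:-] out:-; in:P1
Tick 2: [PARSE:-, VALIDATE:P1(v=6,ok=F), TRANSFORM:-, EMIT:-] out:-; in:-
Tick 3: [PARSE:P2(v=4,ok=F), VALIDATE:-, TRANSFORM:P1(v=0,ok=F), EMIT:-] out:-; in:P2
Tick 4: [PARSE:P3(v=9,ok=F), VALIDATE:P2(v=4,ok=T), TRANSFORM:-, EMIT:P1(v=0,ok=F)] out:-; in:P3
Tick 5: [PARSE:-, VALIDATE:P3(v=9,ok=F), TRANSFORM:P2(v=20,ok=T), EMIT:-] out:P1(v=0); in:-
Tick 6: [PARSE:P4(v=14,ok=F), VALIDATE:-, TRANSFORM:P3(v=0,ok=F), EMIT:P2(v=20,ok=T)] out:-; in:P4
Emitted by tick 6: ['P1']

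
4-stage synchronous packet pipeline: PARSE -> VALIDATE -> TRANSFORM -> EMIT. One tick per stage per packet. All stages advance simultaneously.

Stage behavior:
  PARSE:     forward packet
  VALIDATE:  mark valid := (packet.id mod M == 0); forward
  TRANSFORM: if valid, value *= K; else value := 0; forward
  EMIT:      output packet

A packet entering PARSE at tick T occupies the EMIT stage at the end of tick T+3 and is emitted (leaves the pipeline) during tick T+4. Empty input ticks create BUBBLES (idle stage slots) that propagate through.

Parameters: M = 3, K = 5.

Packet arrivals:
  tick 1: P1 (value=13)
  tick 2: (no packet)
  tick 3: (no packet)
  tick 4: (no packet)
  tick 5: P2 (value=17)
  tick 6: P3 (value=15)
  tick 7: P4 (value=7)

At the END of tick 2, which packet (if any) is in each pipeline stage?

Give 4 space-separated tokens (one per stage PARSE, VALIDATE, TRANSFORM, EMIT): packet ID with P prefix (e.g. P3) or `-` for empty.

Tick 1: [PARSE:P1(v=13,ok=F), VALIDATE:-, TRANSFORM:-, EMIT:-] out:-; in:P1
Tick 2: [PARSE:-, VALIDATE:P1(v=13,ok=F), TRANSFORM:-, EMIT:-] out:-; in:-
At end of tick 2: ['-', 'P1', '-', '-']

Answer: - P1 - -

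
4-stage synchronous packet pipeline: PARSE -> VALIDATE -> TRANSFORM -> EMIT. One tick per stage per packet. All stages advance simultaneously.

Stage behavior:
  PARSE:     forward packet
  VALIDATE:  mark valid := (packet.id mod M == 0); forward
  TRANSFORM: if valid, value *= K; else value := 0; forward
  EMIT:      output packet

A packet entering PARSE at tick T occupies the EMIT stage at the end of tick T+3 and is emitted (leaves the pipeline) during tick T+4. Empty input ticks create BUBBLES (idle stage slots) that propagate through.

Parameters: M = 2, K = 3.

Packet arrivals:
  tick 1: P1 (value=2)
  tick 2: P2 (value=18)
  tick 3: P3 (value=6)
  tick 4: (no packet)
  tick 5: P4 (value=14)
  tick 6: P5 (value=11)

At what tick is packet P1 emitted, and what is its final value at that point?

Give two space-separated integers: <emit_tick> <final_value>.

Tick 1: [PARSE:P1(v=2,ok=F), VALIDATE:-, TRANSFORM:-, EMIT:-] out:-; in:P1
Tick 2: [PARSE:P2(v=18,ok=F), VALIDATE:P1(v=2,ok=F), TRANSFORM:-, EMIT:-] out:-; in:P2
Tick 3: [PARSE:P3(v=6,ok=F), VALIDATE:P2(v=18,ok=T), TRANSFORM:P1(v=0,ok=F), EMIT:-] out:-; in:P3
Tick 4: [PARSE:-, VALIDATE:P3(v=6,ok=F), TRANSFORM:P2(v=54,ok=T), EMIT:P1(v=0,ok=F)] out:-; in:-
Tick 5: [PARSE:P4(v=14,ok=F), VALIDATE:-, TRANSFORM:P3(v=0,ok=F), EMIT:P2(v=54,ok=T)] out:P1(v=0); in:P4
Tick 6: [PARSE:P5(v=11,ok=F), VALIDATE:P4(v=14,ok=T), TRANSFORM:-, EMIT:P3(v=0,ok=F)] out:P2(v=54); in:P5
Tick 7: [PARSE:-, VALIDATE:P5(v=11,ok=F), TRANSFORM:P4(v=42,ok=T), EMIT:-] out:P3(v=0); in:-
Tick 8: [PARSE:-, VALIDATE:-, TRANSFORM:P5(v=0,ok=F), EMIT:P4(v=42,ok=T)] out:-; in:-
Tick 9: [PARSE:-, VALIDATE:-, TRANSFORM:-, EMIT:P5(v=0,ok=F)] out:P4(v=42); in:-
Tick 10: [PARSE:-, VALIDATE:-, TRANSFORM:-, EMIT:-] out:P5(v=0); in:-
P1: arrives tick 1, valid=False (id=1, id%2=1), emit tick 5, final value 0

Answer: 5 0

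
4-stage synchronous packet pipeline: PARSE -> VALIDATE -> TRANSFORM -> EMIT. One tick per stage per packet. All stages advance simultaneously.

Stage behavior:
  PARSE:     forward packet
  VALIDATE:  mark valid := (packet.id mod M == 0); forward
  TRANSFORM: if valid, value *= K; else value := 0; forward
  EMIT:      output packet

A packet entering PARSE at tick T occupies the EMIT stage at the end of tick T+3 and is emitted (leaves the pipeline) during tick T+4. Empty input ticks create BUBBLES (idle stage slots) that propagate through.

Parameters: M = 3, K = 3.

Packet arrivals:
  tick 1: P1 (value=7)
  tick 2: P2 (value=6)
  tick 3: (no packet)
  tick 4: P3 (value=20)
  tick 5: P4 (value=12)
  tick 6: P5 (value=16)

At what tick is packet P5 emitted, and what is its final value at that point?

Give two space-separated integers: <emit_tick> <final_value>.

Answer: 10 0

Derivation:
Tick 1: [PARSE:P1(v=7,ok=F), VALIDATE:-, TRANSFORM:-, EMIT:-] out:-; in:P1
Tick 2: [PARSE:P2(v=6,ok=F), VALIDATE:P1(v=7,ok=F), TRANSFORM:-, EMIT:-] out:-; in:P2
Tick 3: [PARSE:-, VALIDATE:P2(v=6,ok=F), TRANSFORM:P1(v=0,ok=F), EMIT:-] out:-; in:-
Tick 4: [PARSE:P3(v=20,ok=F), VALIDATE:-, TRANSFORM:P2(v=0,ok=F), EMIT:P1(v=0,ok=F)] out:-; in:P3
Tick 5: [PARSE:P4(v=12,ok=F), VALIDATE:P3(v=20,ok=T), TRANSFORM:-, EMIT:P2(v=0,ok=F)] out:P1(v=0); in:P4
Tick 6: [PARSE:P5(v=16,ok=F), VALIDATE:P4(v=12,ok=F), TRANSFORM:P3(v=60,ok=T), EMIT:-] out:P2(v=0); in:P5
Tick 7: [PARSE:-, VALIDATE:P5(v=16,ok=F), TRANSFORM:P4(v=0,ok=F), EMIT:P3(v=60,ok=T)] out:-; in:-
Tick 8: [PARSE:-, VALIDATE:-, TRANSFORM:P5(v=0,ok=F), EMIT:P4(v=0,ok=F)] out:P3(v=60); in:-
Tick 9: [PARSE:-, VALIDATE:-, TRANSFORM:-, EMIT:P5(v=0,ok=F)] out:P4(v=0); in:-
Tick 10: [PARSE:-, VALIDATE:-, TRANSFORM:-, EMIT:-] out:P5(v=0); in:-
P5: arrives tick 6, valid=False (id=5, id%3=2), emit tick 10, final value 0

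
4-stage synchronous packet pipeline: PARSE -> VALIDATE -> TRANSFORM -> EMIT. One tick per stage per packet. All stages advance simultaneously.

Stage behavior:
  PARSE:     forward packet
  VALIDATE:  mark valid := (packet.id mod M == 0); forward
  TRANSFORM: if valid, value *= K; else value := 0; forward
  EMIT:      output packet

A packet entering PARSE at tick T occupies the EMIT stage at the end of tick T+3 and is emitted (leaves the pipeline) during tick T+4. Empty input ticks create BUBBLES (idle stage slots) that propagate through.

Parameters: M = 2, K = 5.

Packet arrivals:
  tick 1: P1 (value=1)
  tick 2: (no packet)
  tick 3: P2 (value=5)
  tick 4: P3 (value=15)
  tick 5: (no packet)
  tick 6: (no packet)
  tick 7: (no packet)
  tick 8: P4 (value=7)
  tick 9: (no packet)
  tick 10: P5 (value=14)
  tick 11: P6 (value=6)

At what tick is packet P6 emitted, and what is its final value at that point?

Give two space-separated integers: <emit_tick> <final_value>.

Tick 1: [PARSE:P1(v=1,ok=F), VALIDATE:-, TRANSFORM:-, EMIT:-] out:-; in:P1
Tick 2: [PARSE:-, VALIDATE:P1(v=1,ok=F), TRANSFORM:-, EMIT:-] out:-; in:-
Tick 3: [PARSE:P2(v=5,ok=F), VALIDATE:-, TRANSFORM:P1(v=0,ok=F), EMIT:-] out:-; in:P2
Tick 4: [PARSE:P3(v=15,ok=F), VALIDATE:P2(v=5,ok=T), TRANSFORM:-, EMIT:P1(v=0,ok=F)] out:-; in:P3
Tick 5: [PARSE:-, VALIDATE:P3(v=15,ok=F), TRANSFORM:P2(v=25,ok=T), EMIT:-] out:P1(v=0); in:-
Tick 6: [PARSE:-, VALIDATE:-, TRANSFORM:P3(v=0,ok=F), EMIT:P2(v=25,ok=T)] out:-; in:-
Tick 7: [PARSE:-, VALIDATE:-, TRANSFORM:-, EMIT:P3(v=0,ok=F)] out:P2(v=25); in:-
Tick 8: [PARSE:P4(v=7,ok=F), VALIDATE:-, TRANSFORM:-, EMIT:-] out:P3(v=0); in:P4
Tick 9: [PARSE:-, VALIDATE:P4(v=7,ok=T), TRANSFORM:-, EMIT:-] out:-; in:-
Tick 10: [PARSE:P5(v=14,ok=F), VALIDATE:-, TRANSFORM:P4(v=35,ok=T), EMIT:-] out:-; in:P5
Tick 11: [PARSE:P6(v=6,ok=F), VALIDATE:P5(v=14,ok=F), TRANSFORM:-, EMIT:P4(v=35,ok=T)] out:-; in:P6
Tick 12: [PARSE:-, VALIDATE:P6(v=6,ok=T), TRANSFORM:P5(v=0,ok=F), EMIT:-] out:P4(v=35); in:-
Tick 13: [PARSE:-, VALIDATE:-, TRANSFORM:P6(v=30,ok=T), EMIT:P5(v=0,ok=F)] out:-; in:-
Tick 14: [PARSE:-, VALIDATE:-, TRANSFORM:-, EMIT:P6(v=30,ok=T)] out:P5(v=0); in:-
Tick 15: [PARSE:-, VALIDATE:-, TRANSFORM:-, EMIT:-] out:P6(v=30); in:-
P6: arrives tick 11, valid=True (id=6, id%2=0), emit tick 15, final value 30

Answer: 15 30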